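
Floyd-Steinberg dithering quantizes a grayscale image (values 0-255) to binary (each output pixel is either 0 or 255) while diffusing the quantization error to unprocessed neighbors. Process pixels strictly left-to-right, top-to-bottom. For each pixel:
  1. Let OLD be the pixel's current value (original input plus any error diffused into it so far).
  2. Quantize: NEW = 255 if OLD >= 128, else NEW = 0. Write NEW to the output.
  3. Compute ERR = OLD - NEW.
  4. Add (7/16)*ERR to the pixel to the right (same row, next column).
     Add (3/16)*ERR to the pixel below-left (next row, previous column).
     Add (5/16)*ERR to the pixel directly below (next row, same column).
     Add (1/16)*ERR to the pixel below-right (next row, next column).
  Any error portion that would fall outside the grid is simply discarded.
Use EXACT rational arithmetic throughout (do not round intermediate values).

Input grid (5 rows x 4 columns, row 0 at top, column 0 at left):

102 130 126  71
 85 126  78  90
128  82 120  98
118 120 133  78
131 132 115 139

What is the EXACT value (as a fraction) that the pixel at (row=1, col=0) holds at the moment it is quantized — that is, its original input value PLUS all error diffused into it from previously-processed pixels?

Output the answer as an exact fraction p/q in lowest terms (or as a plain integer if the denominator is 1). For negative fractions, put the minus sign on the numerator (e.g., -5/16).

Answer: 13031/128

Derivation:
(0,0): OLD=102 → NEW=0, ERR=102
(0,1): OLD=1397/8 → NEW=255, ERR=-643/8
(0,2): OLD=11627/128 → NEW=0, ERR=11627/128
(0,3): OLD=226797/2048 → NEW=0, ERR=226797/2048
(1,0): OLD=13031/128 → NEW=0, ERR=13031/128
Target (1,0): original=85, with diffused error = 13031/128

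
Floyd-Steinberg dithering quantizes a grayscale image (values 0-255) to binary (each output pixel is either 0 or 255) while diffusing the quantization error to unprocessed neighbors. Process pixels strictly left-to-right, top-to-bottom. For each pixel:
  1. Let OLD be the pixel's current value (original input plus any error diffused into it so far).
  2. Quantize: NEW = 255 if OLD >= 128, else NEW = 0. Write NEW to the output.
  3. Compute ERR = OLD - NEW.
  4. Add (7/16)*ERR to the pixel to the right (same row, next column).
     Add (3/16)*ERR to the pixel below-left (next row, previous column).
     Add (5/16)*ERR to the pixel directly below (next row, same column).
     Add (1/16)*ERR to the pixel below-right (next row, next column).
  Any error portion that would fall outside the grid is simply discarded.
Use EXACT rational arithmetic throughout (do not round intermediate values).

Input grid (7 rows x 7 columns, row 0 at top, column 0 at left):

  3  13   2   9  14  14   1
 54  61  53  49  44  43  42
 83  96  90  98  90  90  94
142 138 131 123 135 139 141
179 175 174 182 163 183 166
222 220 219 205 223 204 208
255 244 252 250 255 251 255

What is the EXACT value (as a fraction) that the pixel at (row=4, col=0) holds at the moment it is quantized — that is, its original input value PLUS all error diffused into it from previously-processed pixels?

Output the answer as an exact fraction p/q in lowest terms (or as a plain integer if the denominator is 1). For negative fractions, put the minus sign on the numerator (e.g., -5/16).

Answer: 371697690909/2147483648

Derivation:
(0,0): OLD=3 → NEW=0, ERR=3
(0,1): OLD=229/16 → NEW=0, ERR=229/16
(0,2): OLD=2115/256 → NEW=0, ERR=2115/256
(0,3): OLD=51669/4096 → NEW=0, ERR=51669/4096
(0,4): OLD=1279187/65536 → NEW=0, ERR=1279187/65536
(0,5): OLD=23634373/1048576 → NEW=0, ERR=23634373/1048576
(0,6): OLD=182217827/16777216 → NEW=0, ERR=182217827/16777216
(1,0): OLD=14751/256 → NEW=0, ERR=14751/256
(1,1): OLD=189273/2048 → NEW=0, ERR=189273/2048
(1,2): OLD=6506061/65536 → NEW=0, ERR=6506061/65536
(1,3): OLD=26358793/262144 → NEW=0, ERR=26358793/262144
(1,4): OLD=1662709051/16777216 → NEW=0, ERR=1662709051/16777216
(1,5): OLD=12973281579/134217728 → NEW=0, ERR=12973281579/134217728
(1,6): OLD=191321197093/2147483648 → NEW=0, ERR=191321197093/2147483648
(2,0): OLD=3877603/32768 → NEW=0, ERR=3877603/32768
(2,1): OLD=208527857/1048576 → NEW=255, ERR=-58859023/1048576
(2,2): OLD=2031634451/16777216 → NEW=0, ERR=2031634451/16777216
(2,3): OLD=27808304187/134217728 → NEW=255, ERR=-6417216453/134217728
(2,4): OLD=133638460971/1073741824 → NEW=0, ERR=133638460971/1073741824
(2,5): OLD=6787967782841/34359738368 → NEW=255, ERR=-1973765500999/34359738368
(2,6): OLD=56487543850143/549755813888 → NEW=0, ERR=56487543850143/549755813888
(3,0): OLD=2826204083/16777216 → NEW=255, ERR=-1451985997/16777216
(3,1): OLD=15125852599/134217728 → NEW=0, ERR=15125852599/134217728
(3,2): OLD=220840549909/1073741824 → NEW=255, ERR=-52963615211/1073741824
(3,3): OLD=504157483203/4294967296 → NEW=0, ERR=504157483203/4294967296
(3,4): OLD=116267903774643/549755813888 → NEW=255, ERR=-23919828766797/549755813888
(3,5): OLD=567601206103497/4398046511104 → NEW=255, ERR=-553900654228023/4398046511104
(3,6): OLD=8051548119332311/70368744177664 → NEW=0, ERR=8051548119332311/70368744177664
(4,0): OLD=371697690909/2147483648 → NEW=255, ERR=-175910639331/2147483648
Target (4,0): original=179, with diffused error = 371697690909/2147483648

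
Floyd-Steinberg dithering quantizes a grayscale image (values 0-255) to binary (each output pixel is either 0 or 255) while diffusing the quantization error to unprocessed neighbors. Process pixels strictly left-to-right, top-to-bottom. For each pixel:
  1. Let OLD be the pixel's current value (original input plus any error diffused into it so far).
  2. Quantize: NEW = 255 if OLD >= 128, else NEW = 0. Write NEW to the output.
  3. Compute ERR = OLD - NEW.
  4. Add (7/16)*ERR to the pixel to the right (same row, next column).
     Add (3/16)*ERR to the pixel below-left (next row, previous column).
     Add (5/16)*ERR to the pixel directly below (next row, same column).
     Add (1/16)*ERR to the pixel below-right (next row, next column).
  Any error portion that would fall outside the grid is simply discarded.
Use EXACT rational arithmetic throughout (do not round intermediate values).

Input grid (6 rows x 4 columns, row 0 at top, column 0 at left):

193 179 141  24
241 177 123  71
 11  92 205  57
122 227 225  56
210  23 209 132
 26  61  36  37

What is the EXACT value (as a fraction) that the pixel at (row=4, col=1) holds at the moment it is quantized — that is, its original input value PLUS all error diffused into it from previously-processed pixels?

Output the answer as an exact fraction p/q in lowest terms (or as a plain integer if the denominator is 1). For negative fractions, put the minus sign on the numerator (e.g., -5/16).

Answer: 716518525063/17179869184

Derivation:
(0,0): OLD=193 → NEW=255, ERR=-62
(0,1): OLD=1215/8 → NEW=255, ERR=-825/8
(0,2): OLD=12273/128 → NEW=0, ERR=12273/128
(0,3): OLD=135063/2048 → NEW=0, ERR=135063/2048
(1,0): OLD=25893/128 → NEW=255, ERR=-6747/128
(1,1): OLD=139075/1024 → NEW=255, ERR=-122045/1024
(1,2): OLD=3497663/32768 → NEW=0, ERR=3497663/32768
(1,3): OLD=75655017/524288 → NEW=255, ERR=-58038423/524288
(2,0): OLD=-455791/16384 → NEW=0, ERR=-455791/16384
(2,1): OLD=31091979/524288 → NEW=0, ERR=31091979/524288
(2,2): OLD=247564903/1048576 → NEW=255, ERR=-19821977/1048576
(2,3): OLD=349088459/16777216 → NEW=0, ERR=349088459/16777216
(3,0): OLD=1043759553/8388608 → NEW=0, ERR=1043759553/8388608
(3,1): OLD=39552007007/134217728 → NEW=255, ERR=5326486367/134217728
(3,2): OLD=524120829729/2147483648 → NEW=255, ERR=-23487500511/2147483648
(3,3): OLD=1942554049895/34359738368 → NEW=0, ERR=1942554049895/34359738368
(4,0): OLD=550451789421/2147483648 → NEW=255, ERR=2843459181/2147483648
(4,1): OLD=716518525063/17179869184 → NEW=0, ERR=716518525063/17179869184
Target (4,1): original=23, with diffused error = 716518525063/17179869184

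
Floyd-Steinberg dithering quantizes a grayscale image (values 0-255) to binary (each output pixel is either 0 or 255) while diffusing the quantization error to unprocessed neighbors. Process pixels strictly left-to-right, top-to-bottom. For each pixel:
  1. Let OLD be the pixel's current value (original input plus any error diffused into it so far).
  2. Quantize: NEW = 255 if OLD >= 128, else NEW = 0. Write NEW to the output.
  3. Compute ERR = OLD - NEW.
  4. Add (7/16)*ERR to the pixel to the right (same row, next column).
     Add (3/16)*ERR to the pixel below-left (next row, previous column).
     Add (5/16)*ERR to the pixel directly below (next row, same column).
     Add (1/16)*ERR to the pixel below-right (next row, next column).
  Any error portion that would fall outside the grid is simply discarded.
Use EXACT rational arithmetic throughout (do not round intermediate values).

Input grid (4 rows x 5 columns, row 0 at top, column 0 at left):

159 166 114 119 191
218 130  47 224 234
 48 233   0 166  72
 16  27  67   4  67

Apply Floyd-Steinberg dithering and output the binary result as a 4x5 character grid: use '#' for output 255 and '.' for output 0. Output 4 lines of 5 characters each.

(0,0): OLD=159 → NEW=255, ERR=-96
(0,1): OLD=124 → NEW=0, ERR=124
(0,2): OLD=673/4 → NEW=255, ERR=-347/4
(0,3): OLD=5187/64 → NEW=0, ERR=5187/64
(0,4): OLD=231893/1024 → NEW=255, ERR=-29227/1024
(1,0): OLD=845/4 → NEW=255, ERR=-175/4
(1,1): OLD=4075/32 → NEW=0, ERR=4075/32
(1,2): OLD=100915/1024 → NEW=0, ERR=100915/1024
(1,3): OLD=1153717/4096 → NEW=255, ERR=109237/4096
(1,4): OLD=15847511/65536 → NEW=255, ERR=-864169/65536
(2,0): OLD=29801/512 → NEW=0, ERR=29801/512
(2,1): OLD=5144631/16384 → NEW=255, ERR=966711/16384
(2,2): OLD=18237421/262144 → NEW=0, ERR=18237421/262144
(2,3): OLD=874336463/4194304 → NEW=255, ERR=-195211057/4194304
(2,4): OLD=3300685417/67108864 → NEW=0, ERR=3300685417/67108864
(3,0): OLD=11862597/262144 → NEW=0, ERR=11862597/262144
(3,1): OLD=171795821/2097152 → NEW=0, ERR=171795821/2097152
(3,2): OLD=8022273907/67108864 → NEW=0, ERR=8022273907/67108864
(3,3): OLD=3712802257/67108864 → NEW=0, ERR=3712802257/67108864
(3,4): OLD=27827592045/268435456 → NEW=0, ERR=27827592045/268435456
Row 0: #.#.#
Row 1: #..##
Row 2: .#.#.
Row 3: .....

Answer: #.#.#
#..##
.#.#.
.....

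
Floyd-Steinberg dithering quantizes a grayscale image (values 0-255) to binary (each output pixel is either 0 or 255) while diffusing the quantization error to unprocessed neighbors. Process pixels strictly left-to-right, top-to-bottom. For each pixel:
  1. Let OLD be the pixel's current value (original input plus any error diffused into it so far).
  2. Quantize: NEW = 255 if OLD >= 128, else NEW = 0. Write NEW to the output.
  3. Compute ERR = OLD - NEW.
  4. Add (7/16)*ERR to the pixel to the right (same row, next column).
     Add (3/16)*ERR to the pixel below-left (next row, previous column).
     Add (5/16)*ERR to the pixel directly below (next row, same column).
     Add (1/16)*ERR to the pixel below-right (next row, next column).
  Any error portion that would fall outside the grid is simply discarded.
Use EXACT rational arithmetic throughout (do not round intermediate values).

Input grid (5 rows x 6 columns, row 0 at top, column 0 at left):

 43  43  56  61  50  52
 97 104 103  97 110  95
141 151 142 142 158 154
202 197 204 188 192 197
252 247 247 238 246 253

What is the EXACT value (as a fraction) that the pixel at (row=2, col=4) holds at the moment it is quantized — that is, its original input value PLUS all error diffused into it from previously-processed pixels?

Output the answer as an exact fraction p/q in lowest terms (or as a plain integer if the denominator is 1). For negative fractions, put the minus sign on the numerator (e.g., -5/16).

Answer: 759909048905/4294967296

Derivation:
(0,0): OLD=43 → NEW=0, ERR=43
(0,1): OLD=989/16 → NEW=0, ERR=989/16
(0,2): OLD=21259/256 → NEW=0, ERR=21259/256
(0,3): OLD=398669/4096 → NEW=0, ERR=398669/4096
(0,4): OLD=6067483/65536 → NEW=0, ERR=6067483/65536
(0,5): OLD=96998333/1048576 → NEW=0, ERR=96998333/1048576
(1,0): OLD=31239/256 → NEW=0, ERR=31239/256
(1,1): OLD=399281/2048 → NEW=255, ERR=-122959/2048
(1,2): OLD=8178693/65536 → NEW=0, ERR=8178693/65536
(1,3): OLD=53625249/262144 → NEW=255, ERR=-13221471/262144
(1,4): OLD=2353745475/16777216 → NEW=255, ERR=-1924444605/16777216
(1,5): OLD=21343398373/268435456 → NEW=0, ERR=21343398373/268435456
(2,0): OLD=5500971/32768 → NEW=255, ERR=-2854869/32768
(2,1): OLD=131226633/1048576 → NEW=0, ERR=131226633/1048576
(2,2): OLD=3733633883/16777216 → NEW=255, ERR=-544556197/16777216
(2,3): OLD=13197741123/134217728 → NEW=0, ERR=13197741123/134217728
(2,4): OLD=759909048905/4294967296 → NEW=255, ERR=-335307611575/4294967296
Target (2,4): original=158, with diffused error = 759909048905/4294967296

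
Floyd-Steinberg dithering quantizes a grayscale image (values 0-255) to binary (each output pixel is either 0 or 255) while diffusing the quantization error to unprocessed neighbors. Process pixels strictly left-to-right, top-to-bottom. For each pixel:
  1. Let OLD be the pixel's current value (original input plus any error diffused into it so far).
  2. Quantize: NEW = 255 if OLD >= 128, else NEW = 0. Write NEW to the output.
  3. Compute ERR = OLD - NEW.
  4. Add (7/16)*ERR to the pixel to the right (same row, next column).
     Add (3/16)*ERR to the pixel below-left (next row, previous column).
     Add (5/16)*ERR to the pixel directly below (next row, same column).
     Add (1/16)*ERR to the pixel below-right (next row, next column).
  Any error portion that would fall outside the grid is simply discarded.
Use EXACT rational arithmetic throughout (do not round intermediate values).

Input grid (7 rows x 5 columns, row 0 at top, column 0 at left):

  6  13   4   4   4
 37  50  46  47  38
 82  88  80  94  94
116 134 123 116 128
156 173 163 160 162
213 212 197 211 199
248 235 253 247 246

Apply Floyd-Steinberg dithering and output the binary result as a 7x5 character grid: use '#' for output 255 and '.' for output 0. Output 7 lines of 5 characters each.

(0,0): OLD=6 → NEW=0, ERR=6
(0,1): OLD=125/8 → NEW=0, ERR=125/8
(0,2): OLD=1387/128 → NEW=0, ERR=1387/128
(0,3): OLD=17901/2048 → NEW=0, ERR=17901/2048
(0,4): OLD=256379/32768 → NEW=0, ERR=256379/32768
(1,0): OLD=5351/128 → NEW=0, ERR=5351/128
(1,1): OLD=77393/1024 → NEW=0, ERR=77393/1024
(1,2): OLD=2787493/32768 → NEW=0, ERR=2787493/32768
(1,3): OLD=11677569/131072 → NEW=0, ERR=11677569/131072
(1,4): OLD=167708003/2097152 → NEW=0, ERR=167708003/2097152
(2,0): OLD=1789707/16384 → NEW=0, ERR=1789707/16384
(2,1): OLD=93308457/524288 → NEW=255, ERR=-40384983/524288
(2,2): OLD=791149243/8388608 → NEW=0, ERR=791149243/8388608
(2,3): OLD=24617427457/134217728 → NEW=255, ERR=-9608093183/134217728
(2,4): OLD=200231202247/2147483648 → NEW=0, ERR=200231202247/2147483648
(3,0): OLD=1138276699/8388608 → NEW=255, ERR=-1000818341/8388608
(3,1): OLD=5519213119/67108864 → NEW=0, ERR=5519213119/67108864
(3,2): OLD=365538576613/2147483648 → NEW=255, ERR=-182069753627/2147483648
(3,3): OLD=343227716701/4294967296 → NEW=0, ERR=343227716701/4294967296
(3,4): OLD=12893540079729/68719476736 → NEW=255, ERR=-4629926487951/68719476736
(4,0): OLD=144028630261/1073741824 → NEW=255, ERR=-129775534859/1073741824
(4,1): OLD=4208032592501/34359738368 → NEW=0, ERR=4208032592501/34359738368
(4,2): OLD=115564147838843/549755813888 → NEW=255, ERR=-24623584702597/549755813888
(4,3): OLD=1296947436684405/8796093022208 → NEW=255, ERR=-946056283978635/8796093022208
(4,4): OLD=13916856537227699/140737488355328 → NEW=0, ERR=13916856537227699/140737488355328
(5,0): OLD=108958000558207/549755813888 → NEW=255, ERR=-31229731983233/549755813888
(5,1): OLD=921245188134973/4398046511104 → NEW=255, ERR=-200256672196547/4398046511104
(5,2): OLD=21190892510784549/140737488355328 → NEW=255, ERR=-14697167019824091/140737488355328
(5,3): OLD=83003005189586539/562949953421312 → NEW=255, ERR=-60549232932848021/562949953421312
(5,4): OLD=1586377549733442601/9007199254740992 → NEW=255, ERR=-710458260225510359/9007199254740992
(6,0): OLD=15601489260141711/70368744177664 → NEW=255, ERR=-2342540505162609/70368744177664
(6,1): OLD=412250009145129313/2251799813685248 → NEW=255, ERR=-161958943344608927/2251799813685248
(6,2): OLD=5976677469440885819/36028797018963968 → NEW=255, ERR=-3210665770394926021/36028797018963968
(6,3): OLD=88247417007888661065/576460752303423488 → NEW=255, ERR=-58750074829484328375/576460752303423488
(6,4): OLD=1568349939464484861759/9223372036854775808 → NEW=255, ERR=-783609929933482969281/9223372036854775808
Row 0: .....
Row 1: .....
Row 2: .#.#.
Row 3: #.#.#
Row 4: #.##.
Row 5: #####
Row 6: #####

Answer: .....
.....
.#.#.
#.#.#
#.##.
#####
#####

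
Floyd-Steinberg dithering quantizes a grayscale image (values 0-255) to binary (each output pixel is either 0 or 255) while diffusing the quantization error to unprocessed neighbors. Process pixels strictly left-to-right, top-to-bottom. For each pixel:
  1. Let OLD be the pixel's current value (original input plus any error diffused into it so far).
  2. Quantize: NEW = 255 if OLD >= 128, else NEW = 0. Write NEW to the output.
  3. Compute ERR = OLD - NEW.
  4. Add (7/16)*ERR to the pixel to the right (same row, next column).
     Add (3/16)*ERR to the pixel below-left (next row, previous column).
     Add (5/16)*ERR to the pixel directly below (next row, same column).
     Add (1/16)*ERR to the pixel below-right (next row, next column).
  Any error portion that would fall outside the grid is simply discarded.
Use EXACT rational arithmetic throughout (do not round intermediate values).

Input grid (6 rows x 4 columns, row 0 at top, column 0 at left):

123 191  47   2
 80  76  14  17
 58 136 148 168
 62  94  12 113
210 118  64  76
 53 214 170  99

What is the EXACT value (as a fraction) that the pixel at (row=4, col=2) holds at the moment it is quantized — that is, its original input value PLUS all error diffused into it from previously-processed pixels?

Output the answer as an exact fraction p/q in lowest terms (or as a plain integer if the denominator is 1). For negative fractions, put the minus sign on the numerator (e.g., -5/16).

Answer: 32652016691389/1099511627776

Derivation:
(0,0): OLD=123 → NEW=0, ERR=123
(0,1): OLD=3917/16 → NEW=255, ERR=-163/16
(0,2): OLD=10891/256 → NEW=0, ERR=10891/256
(0,3): OLD=84429/4096 → NEW=0, ERR=84429/4096
(1,0): OLD=29831/256 → NEW=0, ERR=29831/256
(1,1): OLD=285617/2048 → NEW=255, ERR=-236623/2048
(1,2): OLD=-1312379/65536 → NEW=0, ERR=-1312379/65536
(1,3): OLD=18181555/1048576 → NEW=0, ERR=18181555/1048576
(2,0): OLD=2383915/32768 → NEW=0, ERR=2383915/32768
(2,1): OLD=141821065/1048576 → NEW=255, ERR=-125565815/1048576
(2,2): OLD=179058829/2097152 → NEW=0, ERR=179058829/2097152
(2,3): OLD=7030375801/33554432 → NEW=255, ERR=-1526004359/33554432
(3,0): OLD=1044916347/16777216 → NEW=0, ERR=1044916347/16777216
(3,1): OLD=28020058469/268435456 → NEW=0, ERR=28020058469/268435456
(3,2): OLD=293508714139/4294967296 → NEW=0, ERR=293508714139/4294967296
(3,3): OLD=9209931562173/68719476736 → NEW=255, ERR=-8313535005507/68719476736
(4,0): OLD=1069596615327/4294967296 → NEW=255, ERR=-25620045153/4294967296
(4,1): OLD=5659593671773/34359738368 → NEW=255, ERR=-3102139612067/34359738368
(4,2): OLD=32652016691389/1099511627776 → NEW=0, ERR=32652016691389/1099511627776
Target (4,2): original=64, with diffused error = 32652016691389/1099511627776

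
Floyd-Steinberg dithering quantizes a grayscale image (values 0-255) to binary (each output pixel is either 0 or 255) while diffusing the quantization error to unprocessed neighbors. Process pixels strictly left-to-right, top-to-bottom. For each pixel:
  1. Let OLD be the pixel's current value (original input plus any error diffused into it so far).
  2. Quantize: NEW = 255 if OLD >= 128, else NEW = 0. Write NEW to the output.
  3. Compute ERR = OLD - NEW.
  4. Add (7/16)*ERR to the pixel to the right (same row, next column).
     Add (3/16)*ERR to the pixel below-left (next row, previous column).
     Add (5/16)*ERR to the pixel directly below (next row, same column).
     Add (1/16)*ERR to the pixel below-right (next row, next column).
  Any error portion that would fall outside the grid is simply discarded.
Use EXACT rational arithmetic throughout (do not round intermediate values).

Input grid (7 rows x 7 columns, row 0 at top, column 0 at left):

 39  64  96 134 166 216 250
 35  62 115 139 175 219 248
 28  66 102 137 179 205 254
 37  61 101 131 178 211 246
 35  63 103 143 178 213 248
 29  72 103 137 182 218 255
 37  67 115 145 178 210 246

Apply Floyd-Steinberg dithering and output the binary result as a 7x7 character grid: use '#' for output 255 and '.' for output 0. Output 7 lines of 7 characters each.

Answer: ..#.###
..#.###
..#.###
..#.#.#
..#.###
..#.###
..#.###

Derivation:
(0,0): OLD=39 → NEW=0, ERR=39
(0,1): OLD=1297/16 → NEW=0, ERR=1297/16
(0,2): OLD=33655/256 → NEW=255, ERR=-31625/256
(0,3): OLD=327489/4096 → NEW=0, ERR=327489/4096
(0,4): OLD=13171399/65536 → NEW=255, ERR=-3540281/65536
(0,5): OLD=201710449/1048576 → NEW=255, ERR=-65676431/1048576
(0,6): OLD=3734568983/16777216 → NEW=255, ERR=-543621097/16777216
(1,0): OLD=15971/256 → NEW=0, ERR=15971/256
(1,1): OLD=192309/2048 → NEW=0, ERR=192309/2048
(1,2): OLD=9013465/65536 → NEW=255, ERR=-7698215/65536
(1,3): OLD=24836709/262144 → NEW=0, ERR=24836709/262144
(1,4): OLD=3235026063/16777216 → NEW=255, ERR=-1043164017/16777216
(1,5): OLD=21846963519/134217728 → NEW=255, ERR=-12378557121/134217728
(1,6): OLD=415774617809/2147483648 → NEW=255, ERR=-131833712431/2147483648
(2,0): OLD=2133271/32768 → NEW=0, ERR=2133271/32768
(2,1): OLD=110835181/1048576 → NEW=0, ERR=110835181/1048576
(2,2): OLD=2267767815/16777216 → NEW=255, ERR=-2010422265/16777216
(2,3): OLD=12775106703/134217728 → NEW=0, ERR=12775106703/134217728
(2,4): OLD=203839741439/1073741824 → NEW=255, ERR=-69964423681/1073741824
(2,5): OLD=4544933732757/34359738368 → NEW=255, ERR=-4216799551083/34359738368
(2,6): OLD=96404772252515/549755813888 → NEW=255, ERR=-43782960288925/549755813888
(3,0): OLD=1294585895/16777216 → NEW=0, ERR=1294585895/16777216
(3,1): OLD=14682223259/134217728 → NEW=0, ERR=14682223259/134217728
(3,2): OLD=145883371969/1073741824 → NEW=255, ERR=-127920793151/1073741824
(3,3): OLD=381890320791/4294967296 → NEW=0, ERR=381890320791/4294967296
(3,4): OLD=98668113710119/549755813888 → NEW=255, ERR=-41519618831321/549755813888
(3,5): OLD=530411832994277/4398046511104 → NEW=0, ERR=530411832994277/4398046511104
(3,6): OLD=18732525144569659/70368744177664 → NEW=255, ERR=788495379265339/70368744177664
(4,0): OLD=170992033257/2147483648 → NEW=0, ERR=170992033257/2147483648
(4,1): OLD=3934367846357/34359738368 → NEW=0, ERR=3934367846357/34359738368
(4,2): OLD=76622113704091/549755813888 → NEW=255, ERR=-63565618837349/549755813888
(4,3): OLD=433618736516633/4398046511104 → NEW=0, ERR=433618736516633/4398046511104
(4,4): OLD=7941237026730299/35184372088832 → NEW=255, ERR=-1030777855921861/35184372088832
(4,5): OLD=264869711741501947/1125899906842624 → NEW=255, ERR=-22234764503367173/1125899906842624
(4,6): OLD=4510792538415723853/18014398509481984 → NEW=255, ERR=-82879081502182067/18014398509481984
(5,0): OLD=41425384802383/549755813888 → NEW=0, ERR=41425384802383/549755813888
(5,1): OLD=545561461462981/4398046511104 → NEW=0, ERR=545561461462981/4398046511104
(5,2): OLD=5164370710464947/35184372088832 → NEW=255, ERR=-3807644172187213/35184372088832
(5,3): OLD=30327425350359327/281474976710656 → NEW=0, ERR=30327425350359327/281474976710656
(5,4): OLD=4007166084626441013/18014398509481984 → NEW=255, ERR=-586505535291464907/18014398509481984
(5,5): OLD=28086753293512496485/144115188075855872 → NEW=255, ERR=-8662619665830750875/144115188075855872
(5,6): OLD=521190416572158420811/2305843009213693952 → NEW=255, ERR=-66799550777333536949/2305843009213693952
(6,0): OLD=5897343311057831/70368744177664 → NEW=0, ERR=5897343311057831/70368744177664
(6,1): OLD=142818198074480851/1125899906842624 → NEW=0, ERR=142818198074480851/1125899906842624
(6,2): OLD=2965752985900675097/18014398509481984 → NEW=255, ERR=-1627918634017230823/18014398509481984
(6,3): OLD=18196859896979161991/144115188075855872 → NEW=0, ERR=18196859896979161991/144115188075855872
(6,4): OLD=62987204536140597989/288230376151711744 → NEW=255, ERR=-10511541382545896731/288230376151711744
(6,5): OLD=6190505259419673272841/36893488147419103232 → NEW=255, ERR=-3217334218172198051319/36893488147419103232
(6,6): OLD=115129835124396848781999/590295810358705651712 → NEW=255, ERR=-35395596517073092404561/590295810358705651712
Row 0: ..#.###
Row 1: ..#.###
Row 2: ..#.###
Row 3: ..#.#.#
Row 4: ..#.###
Row 5: ..#.###
Row 6: ..#.###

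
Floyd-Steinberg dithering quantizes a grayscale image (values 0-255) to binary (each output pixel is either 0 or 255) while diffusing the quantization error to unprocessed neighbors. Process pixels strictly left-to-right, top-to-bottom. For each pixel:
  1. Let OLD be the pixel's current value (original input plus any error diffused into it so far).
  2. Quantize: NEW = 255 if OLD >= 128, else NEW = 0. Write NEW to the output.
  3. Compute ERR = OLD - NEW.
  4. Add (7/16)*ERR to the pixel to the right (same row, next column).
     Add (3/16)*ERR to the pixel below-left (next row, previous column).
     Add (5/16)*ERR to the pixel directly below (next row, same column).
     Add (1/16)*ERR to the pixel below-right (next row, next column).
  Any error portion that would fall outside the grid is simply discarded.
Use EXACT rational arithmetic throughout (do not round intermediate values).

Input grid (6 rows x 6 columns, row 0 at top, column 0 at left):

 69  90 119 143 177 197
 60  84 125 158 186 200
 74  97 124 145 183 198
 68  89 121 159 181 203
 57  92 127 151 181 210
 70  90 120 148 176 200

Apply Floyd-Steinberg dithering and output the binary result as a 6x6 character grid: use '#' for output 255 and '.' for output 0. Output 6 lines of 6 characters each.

(0,0): OLD=69 → NEW=0, ERR=69
(0,1): OLD=1923/16 → NEW=0, ERR=1923/16
(0,2): OLD=43925/256 → NEW=255, ERR=-21355/256
(0,3): OLD=436243/4096 → NEW=0, ERR=436243/4096
(0,4): OLD=14653573/65536 → NEW=255, ERR=-2058107/65536
(0,5): OLD=192162723/1048576 → NEW=255, ERR=-75224157/1048576
(1,0): OLD=26649/256 → NEW=0, ERR=26649/256
(1,1): OLD=319023/2048 → NEW=255, ERR=-203217/2048
(1,2): OLD=5439579/65536 → NEW=0, ERR=5439579/65536
(1,3): OLD=56752575/262144 → NEW=255, ERR=-10094145/262144
(1,4): OLD=2559283293/16777216 → NEW=255, ERR=-1718906787/16777216
(1,5): OLD=35109935739/268435456 → NEW=255, ERR=-33341105541/268435456
(2,0): OLD=2881141/32768 → NEW=0, ERR=2881141/32768
(2,1): OLD=132674007/1048576 → NEW=0, ERR=132674007/1048576
(2,2): OLD=3219082309/16777216 → NEW=255, ERR=-1059107771/16777216
(2,3): OLD=12257536093/134217728 → NEW=0, ERR=12257536093/134217728
(2,4): OLD=709712256407/4294967296 → NEW=255, ERR=-385504404073/4294967296
(2,5): OLD=7800596984465/68719476736 → NEW=0, ERR=7800596984465/68719476736
(3,0): OLD=1999855269/16777216 → NEW=0, ERR=1999855269/16777216
(3,1): OLD=23400741953/134217728 → NEW=255, ERR=-10824778687/134217728
(3,2): OLD=97731320467/1073741824 → NEW=0, ERR=97731320467/1073741824
(3,3): OLD=14196434747385/68719476736 → NEW=255, ERR=-3327031820295/68719476736
(3,4): OLD=87279839496281/549755813888 → NEW=255, ERR=-52907893045159/549755813888
(3,5): OLD=1677930947849367/8796093022208 → NEW=255, ERR=-565072772813673/8796093022208
(4,0): OLD=169926442635/2147483648 → NEW=0, ERR=169926442635/2147483648
(4,1): OLD=4326968130575/34359738368 → NEW=0, ERR=4326968130575/34359738368
(4,2): OLD=215966170956413/1099511627776 → NEW=255, ERR=-64409294126467/1099511627776
(4,3): OLD=1722022002085201/17592186044416 → NEW=0, ERR=1722022002085201/17592186044416
(4,4): OLD=50293705129122145/281474976710656 → NEW=255, ERR=-21482413932095135/281474976710656
(4,5): OLD=677878539333829127/4503599627370496 → NEW=255, ERR=-470539365645647353/4503599627370496
(5,0): OLD=65057926774685/549755813888 → NEW=0, ERR=65057926774685/549755813888
(5,1): OLD=3080197075984749/17592186044416 → NEW=255, ERR=-1405810365341331/17592186044416
(5,2): OLD=13082527403441023/140737488355328 → NEW=0, ERR=13082527403441023/140737488355328
(5,3): OLD=906513867573162853/4503599627370496 → NEW=255, ERR=-241904037406313627/4503599627370496
(5,4): OLD=1037429338732547493/9007199254740992 → NEW=0, ERR=1037429338732547493/9007199254740992
(5,5): OLD=30692212084015489001/144115188075855872 → NEW=255, ERR=-6057160875327758359/144115188075855872
Row 0: ..#.##
Row 1: .#.###
Row 2: ..#.#.
Row 3: .#.###
Row 4: ..#.##
Row 5: .#.#.#

Answer: ..#.##
.#.###
..#.#.
.#.###
..#.##
.#.#.#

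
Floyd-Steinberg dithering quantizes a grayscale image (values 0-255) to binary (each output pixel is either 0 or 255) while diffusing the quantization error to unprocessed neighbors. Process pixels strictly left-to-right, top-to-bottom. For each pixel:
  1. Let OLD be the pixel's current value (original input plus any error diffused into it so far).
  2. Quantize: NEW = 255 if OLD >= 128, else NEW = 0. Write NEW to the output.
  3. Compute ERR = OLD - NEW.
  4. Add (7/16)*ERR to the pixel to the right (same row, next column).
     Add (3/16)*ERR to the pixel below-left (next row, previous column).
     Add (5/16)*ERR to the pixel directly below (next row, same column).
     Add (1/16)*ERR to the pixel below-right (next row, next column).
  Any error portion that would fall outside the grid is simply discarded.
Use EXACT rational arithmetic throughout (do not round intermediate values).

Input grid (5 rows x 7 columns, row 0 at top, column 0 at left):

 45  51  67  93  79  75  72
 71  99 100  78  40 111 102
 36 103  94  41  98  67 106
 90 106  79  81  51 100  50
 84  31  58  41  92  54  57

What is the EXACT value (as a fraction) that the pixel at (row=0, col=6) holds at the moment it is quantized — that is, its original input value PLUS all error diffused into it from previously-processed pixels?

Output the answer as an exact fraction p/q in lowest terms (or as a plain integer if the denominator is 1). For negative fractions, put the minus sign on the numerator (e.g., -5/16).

(0,0): OLD=45 → NEW=0, ERR=45
(0,1): OLD=1131/16 → NEW=0, ERR=1131/16
(0,2): OLD=25069/256 → NEW=0, ERR=25069/256
(0,3): OLD=556411/4096 → NEW=255, ERR=-488069/4096
(0,4): OLD=1760861/65536 → NEW=0, ERR=1760861/65536
(0,5): OLD=90969227/1048576 → NEW=0, ERR=90969227/1048576
(0,6): OLD=1844744141/16777216 → NEW=0, ERR=1844744141/16777216
Target (0,6): original=72, with diffused error = 1844744141/16777216

Answer: 1844744141/16777216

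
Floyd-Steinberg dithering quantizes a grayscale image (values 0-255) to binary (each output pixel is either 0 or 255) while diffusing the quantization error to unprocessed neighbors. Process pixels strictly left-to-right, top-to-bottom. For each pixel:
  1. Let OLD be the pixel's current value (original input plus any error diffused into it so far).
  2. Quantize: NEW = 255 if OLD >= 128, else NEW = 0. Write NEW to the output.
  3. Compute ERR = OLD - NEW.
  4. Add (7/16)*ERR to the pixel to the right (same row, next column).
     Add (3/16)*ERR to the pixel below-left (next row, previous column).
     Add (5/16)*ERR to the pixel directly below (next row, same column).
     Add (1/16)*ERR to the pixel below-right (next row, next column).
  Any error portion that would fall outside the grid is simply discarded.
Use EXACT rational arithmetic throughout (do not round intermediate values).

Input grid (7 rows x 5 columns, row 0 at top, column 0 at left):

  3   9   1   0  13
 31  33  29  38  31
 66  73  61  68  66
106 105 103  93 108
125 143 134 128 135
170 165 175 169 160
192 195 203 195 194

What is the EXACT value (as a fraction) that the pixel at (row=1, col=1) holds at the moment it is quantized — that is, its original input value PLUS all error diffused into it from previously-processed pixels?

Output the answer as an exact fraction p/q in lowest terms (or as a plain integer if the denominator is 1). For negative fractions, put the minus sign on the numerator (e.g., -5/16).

(0,0): OLD=3 → NEW=0, ERR=3
(0,1): OLD=165/16 → NEW=0, ERR=165/16
(0,2): OLD=1411/256 → NEW=0, ERR=1411/256
(0,3): OLD=9877/4096 → NEW=0, ERR=9877/4096
(0,4): OLD=921107/65536 → NEW=0, ERR=921107/65536
(1,0): OLD=8671/256 → NEW=0, ERR=8671/256
(1,1): OLD=107033/2048 → NEW=0, ERR=107033/2048
Target (1,1): original=33, with diffused error = 107033/2048

Answer: 107033/2048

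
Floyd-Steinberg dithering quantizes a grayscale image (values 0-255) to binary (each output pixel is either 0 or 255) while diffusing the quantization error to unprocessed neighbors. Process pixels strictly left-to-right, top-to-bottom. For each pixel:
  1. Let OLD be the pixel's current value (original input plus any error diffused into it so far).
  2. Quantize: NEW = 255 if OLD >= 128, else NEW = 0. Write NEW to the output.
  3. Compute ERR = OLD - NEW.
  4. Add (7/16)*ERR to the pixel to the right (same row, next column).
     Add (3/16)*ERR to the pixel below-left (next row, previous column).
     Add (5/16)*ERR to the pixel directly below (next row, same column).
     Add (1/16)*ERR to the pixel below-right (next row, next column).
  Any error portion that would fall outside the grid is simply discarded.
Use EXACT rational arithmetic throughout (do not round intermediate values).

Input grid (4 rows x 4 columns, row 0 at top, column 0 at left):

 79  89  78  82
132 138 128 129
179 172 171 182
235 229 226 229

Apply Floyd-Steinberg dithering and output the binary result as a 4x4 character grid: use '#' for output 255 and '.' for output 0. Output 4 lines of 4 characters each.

(0,0): OLD=79 → NEW=0, ERR=79
(0,1): OLD=1977/16 → NEW=0, ERR=1977/16
(0,2): OLD=33807/256 → NEW=255, ERR=-31473/256
(0,3): OLD=115561/4096 → NEW=0, ERR=115561/4096
(1,0): OLD=46043/256 → NEW=255, ERR=-19237/256
(1,1): OLD=257277/2048 → NEW=0, ERR=257277/2048
(1,2): OLD=10325441/65536 → NEW=255, ERR=-6386239/65536
(1,3): OLD=91750423/1048576 → NEW=0, ERR=91750423/1048576
(2,0): OLD=5867823/32768 → NEW=255, ERR=-2488017/32768
(2,1): OLD=162603765/1048576 → NEW=255, ERR=-104783115/1048576
(2,2): OLD=253937513/2097152 → NEW=0, ERR=253937513/2097152
(2,3): OLD=8597613797/33554432 → NEW=255, ERR=41233637/33554432
(3,0): OLD=3230213695/16777216 → NEW=255, ERR=-1047976385/16777216
(3,1): OLD=50573871137/268435456 → NEW=255, ERR=-17877170143/268435456
(3,2): OLD=982207556063/4294967296 → NEW=255, ERR=-113009104417/4294967296
(3,3): OLD=15492149995929/68719476736 → NEW=255, ERR=-2031316571751/68719476736
Row 0: ..#.
Row 1: #.#.
Row 2: ##.#
Row 3: ####

Answer: ..#.
#.#.
##.#
####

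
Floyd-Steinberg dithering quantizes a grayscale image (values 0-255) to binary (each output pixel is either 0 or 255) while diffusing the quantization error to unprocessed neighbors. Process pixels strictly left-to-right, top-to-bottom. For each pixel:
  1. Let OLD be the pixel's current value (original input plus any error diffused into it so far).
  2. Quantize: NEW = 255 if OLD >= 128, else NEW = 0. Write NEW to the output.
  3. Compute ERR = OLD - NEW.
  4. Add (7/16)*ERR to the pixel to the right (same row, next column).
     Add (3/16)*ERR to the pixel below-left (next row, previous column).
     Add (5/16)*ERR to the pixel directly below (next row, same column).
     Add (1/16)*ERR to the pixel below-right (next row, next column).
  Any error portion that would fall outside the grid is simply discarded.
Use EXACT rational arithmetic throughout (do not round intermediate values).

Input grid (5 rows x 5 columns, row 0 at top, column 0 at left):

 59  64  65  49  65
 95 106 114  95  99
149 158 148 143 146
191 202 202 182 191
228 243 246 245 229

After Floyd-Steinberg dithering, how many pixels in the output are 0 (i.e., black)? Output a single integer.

(0,0): OLD=59 → NEW=0, ERR=59
(0,1): OLD=1437/16 → NEW=0, ERR=1437/16
(0,2): OLD=26699/256 → NEW=0, ERR=26699/256
(0,3): OLD=387597/4096 → NEW=0, ERR=387597/4096
(0,4): OLD=6973019/65536 → NEW=0, ERR=6973019/65536
(1,0): OLD=33351/256 → NEW=255, ERR=-31929/256
(1,1): OLD=210417/2048 → NEW=0, ERR=210417/2048
(1,2): OLD=14083525/65536 → NEW=255, ERR=-2628155/65536
(1,3): OLD=34994849/262144 → NEW=255, ERR=-31851871/262144
(1,4): OLD=356539587/4194304 → NEW=0, ERR=356539587/4194304
(2,0): OLD=4236523/32768 → NEW=255, ERR=-4119317/32768
(2,1): OLD=125613001/1048576 → NEW=0, ERR=125613001/1048576
(2,2): OLD=2877577627/16777216 → NEW=255, ERR=-1400612453/16777216
(2,3): OLD=21995051681/268435456 → NEW=0, ERR=21995051681/268435456
(2,4): OLD=862506938919/4294967296 → NEW=255, ERR=-232709721561/4294967296
(3,0): OLD=2922196539/16777216 → NEW=255, ERR=-1355993541/16777216
(3,1): OLD=24235059871/134217728 → NEW=255, ERR=-9990460769/134217728
(3,2): OLD=713810030085/4294967296 → NEW=255, ERR=-381406630395/4294967296
(3,3): OLD=1317502066877/8589934592 → NEW=255, ERR=-872931254083/8589934592
(3,4): OLD=18517065772753/137438953472 → NEW=255, ERR=-16529867362607/137438953472
(4,0): OLD=405415147797/2147483648 → NEW=255, ERR=-142193182443/2147483648
(4,1): OLD=11618300331925/68719476736 → NEW=255, ERR=-5905166235755/68719476736
(4,2): OLD=172565700339291/1099511627776 → NEW=255, ERR=-107809764743589/1099511627776
(4,3): OLD=2502384310979989/17592186044416 → NEW=255, ERR=-1983623130346091/17592186044416
(4,4): OLD=38205529433887123/281474976710656 → NEW=255, ERR=-33570589627330157/281474976710656
Output grid:
  Row 0: .....  (5 black, running=5)
  Row 1: #.##.  (2 black, running=7)
  Row 2: #.#.#  (2 black, running=9)
  Row 3: #####  (0 black, running=9)
  Row 4: #####  (0 black, running=9)

Answer: 9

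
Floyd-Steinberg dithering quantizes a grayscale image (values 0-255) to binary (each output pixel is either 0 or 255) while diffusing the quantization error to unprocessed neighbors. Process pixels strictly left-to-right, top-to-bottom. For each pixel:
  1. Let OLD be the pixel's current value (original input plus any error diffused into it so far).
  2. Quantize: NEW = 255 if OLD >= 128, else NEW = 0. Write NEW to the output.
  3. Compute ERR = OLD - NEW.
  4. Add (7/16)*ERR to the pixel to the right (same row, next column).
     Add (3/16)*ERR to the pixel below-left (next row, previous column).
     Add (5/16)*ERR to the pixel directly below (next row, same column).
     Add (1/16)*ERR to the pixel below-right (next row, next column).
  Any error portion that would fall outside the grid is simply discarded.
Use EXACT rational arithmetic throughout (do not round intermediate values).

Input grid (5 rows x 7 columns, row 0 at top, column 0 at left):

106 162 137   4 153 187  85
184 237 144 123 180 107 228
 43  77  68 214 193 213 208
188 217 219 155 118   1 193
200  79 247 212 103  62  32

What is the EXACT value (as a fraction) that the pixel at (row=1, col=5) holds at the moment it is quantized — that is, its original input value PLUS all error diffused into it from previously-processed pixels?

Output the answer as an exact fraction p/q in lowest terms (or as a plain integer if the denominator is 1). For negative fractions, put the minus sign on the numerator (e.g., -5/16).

(0,0): OLD=106 → NEW=0, ERR=106
(0,1): OLD=1667/8 → NEW=255, ERR=-373/8
(0,2): OLD=14925/128 → NEW=0, ERR=14925/128
(0,3): OLD=112667/2048 → NEW=0, ERR=112667/2048
(0,4): OLD=5802173/32768 → NEW=255, ERR=-2553667/32768
(0,5): OLD=80166187/524288 → NEW=255, ERR=-53527253/524288
(0,6): OLD=338340909/8388608 → NEW=0, ERR=338340909/8388608
(1,0): OLD=26673/128 → NEW=255, ERR=-5967/128
(1,1): OLD=236055/1024 → NEW=255, ERR=-25065/1024
(1,2): OLD=5804195/32768 → NEW=255, ERR=-2551645/32768
(1,3): OLD=12949767/131072 → NEW=0, ERR=12949767/131072
(1,4): OLD=1536510549/8388608 → NEW=255, ERR=-602584491/8388608
(1,5): OLD=3111154597/67108864 → NEW=0, ERR=3111154597/67108864
Target (1,5): original=107, with diffused error = 3111154597/67108864

Answer: 3111154597/67108864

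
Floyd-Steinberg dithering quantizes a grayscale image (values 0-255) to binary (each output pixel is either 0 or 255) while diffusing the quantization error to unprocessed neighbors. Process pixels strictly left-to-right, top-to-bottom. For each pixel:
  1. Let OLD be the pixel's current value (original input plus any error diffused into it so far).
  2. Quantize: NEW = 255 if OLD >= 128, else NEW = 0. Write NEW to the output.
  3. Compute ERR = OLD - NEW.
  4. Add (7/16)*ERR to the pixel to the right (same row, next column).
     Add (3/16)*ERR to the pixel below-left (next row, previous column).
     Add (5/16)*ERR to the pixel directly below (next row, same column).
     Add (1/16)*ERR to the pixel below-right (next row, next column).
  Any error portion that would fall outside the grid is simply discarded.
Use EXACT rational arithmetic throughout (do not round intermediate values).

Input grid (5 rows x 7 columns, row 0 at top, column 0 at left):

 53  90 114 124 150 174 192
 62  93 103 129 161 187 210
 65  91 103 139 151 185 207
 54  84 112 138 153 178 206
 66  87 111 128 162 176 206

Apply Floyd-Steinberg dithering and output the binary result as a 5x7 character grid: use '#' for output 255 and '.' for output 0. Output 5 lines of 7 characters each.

Answer: ..#.###
.#.#.##
..#.#.#
.#.#.##
..#.###

Derivation:
(0,0): OLD=53 → NEW=0, ERR=53
(0,1): OLD=1811/16 → NEW=0, ERR=1811/16
(0,2): OLD=41861/256 → NEW=255, ERR=-23419/256
(0,3): OLD=343971/4096 → NEW=0, ERR=343971/4096
(0,4): OLD=12238197/65536 → NEW=255, ERR=-4473483/65536
(0,5): OLD=151137843/1048576 → NEW=255, ERR=-116249037/1048576
(0,6): OLD=2407482213/16777216 → NEW=255, ERR=-1870707867/16777216
(1,0): OLD=25545/256 → NEW=0, ERR=25545/256
(1,1): OLD=323967/2048 → NEW=255, ERR=-198273/2048
(1,2): OLD=3596395/65536 → NEW=0, ERR=3596395/65536
(1,3): OLD=42135759/262144 → NEW=255, ERR=-24710961/262144
(1,4): OLD=1390655693/16777216 → NEW=0, ERR=1390655693/16777216
(1,5): OLD=21937380957/134217728 → NEW=255, ERR=-12288139683/134217728
(1,6): OLD=275246396883/2147483648 → NEW=255, ERR=-272361933357/2147483648
(2,0): OLD=2556901/32768 → NEW=0, ERR=2556901/32768
(2,1): OLD=116822055/1048576 → NEW=0, ERR=116822055/1048576
(2,2): OLD=2435471925/16777216 → NEW=255, ERR=-1842718155/16777216
(2,3): OLD=10799318989/134217728 → NEW=0, ERR=10799318989/134217728
(2,4): OLD=202987530205/1073741824 → NEW=255, ERR=-70816634915/1073741824
(2,5): OLD=3742985663263/34359738368 → NEW=0, ERR=3742985663263/34359738368
(2,6): OLD=115065634690249/549755813888 → NEW=255, ERR=-25122097851191/549755813888
(3,0): OLD=1665539989/16777216 → NEW=0, ERR=1665539989/16777216
(3,1): OLD=19667050737/134217728 → NEW=255, ERR=-14558469903/134217728
(3,2): OLD=56125666531/1073741824 → NEW=0, ERR=56125666531/1073741824
(3,3): OLD=716322626501/4294967296 → NEW=255, ERR=-378894033979/4294967296
(3,4): OLD=65557494686613/549755813888 → NEW=0, ERR=65557494686613/549755813888
(3,5): OLD=1106210731595151/4398046511104 → NEW=255, ERR=-15291128736369/4398046511104
(3,6): OLD=13863141650294225/70368744177664 → NEW=255, ERR=-4080888115010095/70368744177664
(4,0): OLD=164680110619/2147483648 → NEW=0, ERR=164680110619/2147483648
(4,1): OLD=3527323537887/34359738368 → NEW=0, ERR=3527323537887/34359738368
(4,2): OLD=81873841641073/549755813888 → NEW=255, ERR=-58313890900367/549755813888
(4,3): OLD=350309657058603/4398046511104 → NEW=0, ERR=350309657058603/4398046511104
(4,4): OLD=8020171533326353/35184372088832 → NEW=255, ERR=-951843349325807/35184372088832
(4,5): OLD=179757981389687185/1125899906842624 → NEW=255, ERR=-107346494855181935/1125899906842624
(4,6): OLD=2629155050809697095/18014398509481984 → NEW=255, ERR=-1964516569108208825/18014398509481984
Row 0: ..#.###
Row 1: .#.#.##
Row 2: ..#.#.#
Row 3: .#.#.##
Row 4: ..#.###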